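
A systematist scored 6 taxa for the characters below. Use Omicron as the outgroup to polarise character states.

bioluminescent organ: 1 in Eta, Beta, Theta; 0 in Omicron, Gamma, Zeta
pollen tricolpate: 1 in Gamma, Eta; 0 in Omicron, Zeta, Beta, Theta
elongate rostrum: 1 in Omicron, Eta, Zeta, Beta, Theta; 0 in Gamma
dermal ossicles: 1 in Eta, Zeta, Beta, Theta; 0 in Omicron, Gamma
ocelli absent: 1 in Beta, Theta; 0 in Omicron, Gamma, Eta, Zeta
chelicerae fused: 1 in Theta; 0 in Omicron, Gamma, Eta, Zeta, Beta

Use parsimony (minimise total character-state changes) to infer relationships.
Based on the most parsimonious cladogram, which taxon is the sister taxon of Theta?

Beta

Character polarity is set by the outgroup: the derived state is whichever differs from the outgroup's state, so for elongate rostrum the derived state is '0', and for the remaining characters it is '1'.
bioluminescent organ (derived state '1') is shared by Beta, Eta, and Theta — a synapomorphy uniting that clade.
pollen tricolpate groups Eta and Gamma, which is incompatible with the clades supported by the remaining characters; treating it as convergent (homoplasy) costs fewer steps than any alternative tree.
elongate rostrum (derived state '0') is unique to Gamma (autapomorphy; uninformative for grouping).
Only Beta, Eta, Theta, and Zeta show the derived state '1' for dermal ossicles, supporting them as a clade.
ocelli absent: derived state '1' in Beta and Theta only — synapomorphy for {Beta, Theta}.
chelicerae fused: derived state '1' in Theta only — an autapomorphy, so it tells us nothing about relationships among taxa.
Most parsimonious ingroup topology: (Gamma,((Eta,(Beta,Theta)),Zeta)).
Theta and Beta form a cherry on this tree, so they are sister taxa.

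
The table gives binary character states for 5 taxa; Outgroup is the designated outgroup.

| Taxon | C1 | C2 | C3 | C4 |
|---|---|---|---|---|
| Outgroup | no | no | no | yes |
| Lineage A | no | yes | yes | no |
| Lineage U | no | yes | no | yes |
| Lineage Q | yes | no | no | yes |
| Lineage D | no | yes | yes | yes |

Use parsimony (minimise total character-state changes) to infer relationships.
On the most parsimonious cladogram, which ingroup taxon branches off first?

Lineage Q

Character polarity is set by the outgroup: the derived state is whichever differs from the outgroup's state, so for C4 the derived state is 'no', and for the remaining characters it is 'yes'.
C1 (derived state 'yes') is unique to Lineage Q (autapomorphy; uninformative for grouping).
C2: derived state 'yes' in Lineage A, Lineage D, and Lineage U only — synapomorphy for {Lineage A, Lineage D, Lineage U}.
C3: derived state 'yes' in Lineage A and Lineage D only — synapomorphy for {Lineage A, Lineage D}.
C4: derived state 'no' in Lineage A only — an autapomorphy, so it tells us nothing about relationships among taxa.
Most parsimonious ingroup topology: (((Lineage A,Lineage D),Lineage U),Lineage Q).
Lineage Q is sister to the clade containing all other ingroup taxa, so it is the earliest-diverging (most basal) ingroup lineage.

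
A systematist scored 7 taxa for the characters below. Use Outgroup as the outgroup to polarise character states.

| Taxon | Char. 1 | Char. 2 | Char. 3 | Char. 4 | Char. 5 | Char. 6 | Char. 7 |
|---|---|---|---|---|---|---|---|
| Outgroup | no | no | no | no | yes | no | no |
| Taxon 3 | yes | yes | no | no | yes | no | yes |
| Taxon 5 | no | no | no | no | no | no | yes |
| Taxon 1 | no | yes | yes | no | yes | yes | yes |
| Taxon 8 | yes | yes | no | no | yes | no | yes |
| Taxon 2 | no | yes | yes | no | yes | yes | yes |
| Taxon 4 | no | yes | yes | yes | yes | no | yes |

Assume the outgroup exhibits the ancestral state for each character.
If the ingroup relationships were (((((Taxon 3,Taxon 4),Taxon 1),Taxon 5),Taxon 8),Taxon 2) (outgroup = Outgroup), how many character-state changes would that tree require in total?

12

Map each character onto (((((Taxon 3,Taxon 4),Taxon 1),Taxon 5),Taxon 8),Taxon 2) (rooted by Outgroup) and count the minimum state changes it requires (Fitch parsimony):
Char. 1: 2; Char. 2: 2; Char. 3: 3; Char. 4: 1; Char. 5: 1; Char. 6: 2; Char. 7: 1.
Total tree length = 12.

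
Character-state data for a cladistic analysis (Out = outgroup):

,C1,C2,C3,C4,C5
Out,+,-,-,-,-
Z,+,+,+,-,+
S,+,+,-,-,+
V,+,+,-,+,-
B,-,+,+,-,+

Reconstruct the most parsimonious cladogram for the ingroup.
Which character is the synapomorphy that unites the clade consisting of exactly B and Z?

Character polarity is set by the outgroup: the derived state is whichever differs from the outgroup's state, so for C1 the derived state is '-', and for the remaining characters it is '+'.
C1 (derived state '-') is unique to B (autapomorphy; uninformative for grouping).
All ingroup taxa share the derived state '+' for C2; it defines the ingroup but does not resolve relationships within it.
C3 (derived state '+') is shared by B and Z — a synapomorphy uniting that clade.
C4: derived state '+' in V only — an autapomorphy, so it tells us nothing about relationships among taxa.
C5: derived state '+' in B, S, and Z only — synapomorphy for {B, S, Z}.
Most parsimonious ingroup topology: (((Z,B),S),V).
The clade {B, Z} is supported by C3: its derived state '+' occurs in exactly those taxa and in no other taxon (including the outgroup).

C3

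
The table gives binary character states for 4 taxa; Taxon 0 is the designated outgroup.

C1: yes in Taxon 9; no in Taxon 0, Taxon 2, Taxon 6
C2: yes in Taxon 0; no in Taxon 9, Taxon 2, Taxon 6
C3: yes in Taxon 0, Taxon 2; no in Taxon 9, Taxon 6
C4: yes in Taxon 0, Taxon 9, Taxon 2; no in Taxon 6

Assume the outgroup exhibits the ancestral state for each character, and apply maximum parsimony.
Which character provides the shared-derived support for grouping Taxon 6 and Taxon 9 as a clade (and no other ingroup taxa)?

C3

Character polarity is set by the outgroup: the derived state is whichever differs from the outgroup's state, so for C2, C3, C4 the derived state is 'no', and for the remaining characters it is 'yes'.
C1 (derived state 'yes') is unique to Taxon 9 (autapomorphy; uninformative for grouping).
All ingroup taxa share the derived state 'no' for C2; it defines the ingroup but does not resolve relationships within it.
C3 (derived state 'no') is shared by Taxon 6 and Taxon 9 — a synapomorphy uniting that clade.
C4 (derived state 'no') is unique to Taxon 6 (autapomorphy; uninformative for grouping).
Most parsimonious ingroup topology: ((Taxon 9,Taxon 6),Taxon 2).
The clade {Taxon 6, Taxon 9} is supported by C3: its derived state 'no' occurs in exactly those taxa and in no other taxon (including the outgroup).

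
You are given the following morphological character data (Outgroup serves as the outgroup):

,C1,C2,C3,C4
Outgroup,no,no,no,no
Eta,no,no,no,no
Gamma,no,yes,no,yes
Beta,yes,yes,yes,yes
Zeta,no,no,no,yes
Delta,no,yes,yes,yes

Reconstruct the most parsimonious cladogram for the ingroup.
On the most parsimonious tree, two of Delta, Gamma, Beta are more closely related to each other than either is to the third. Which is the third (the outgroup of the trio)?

The outgroup has state 'no' for every character, so 'yes' is the derived state throughout.
C1: derived state 'yes' in Beta only — an autapomorphy, so it tells us nothing about relationships among taxa.
C2 (derived state 'yes') is shared by Beta, Delta, and Gamma — a synapomorphy uniting that clade.
Only Beta and Delta show the derived state 'yes' for C3, supporting them as a clade.
C4: derived state 'yes' in Beta, Delta, Gamma, and Zeta only — synapomorphy for {Beta, Delta, Gamma, Zeta}.
Most parsimonious ingroup topology: (Eta,((Gamma,(Beta,Delta)),Zeta)).
Delta and Beta share a more recent common ancestor with each other than either does with Gamma, so Gamma is the least closely related of the three.

Gamma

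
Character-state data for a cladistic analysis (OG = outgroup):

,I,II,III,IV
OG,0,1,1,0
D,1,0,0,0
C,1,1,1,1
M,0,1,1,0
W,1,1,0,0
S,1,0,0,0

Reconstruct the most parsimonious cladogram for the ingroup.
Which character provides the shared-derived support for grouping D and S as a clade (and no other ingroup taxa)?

Character polarity is set by the outgroup: the derived state is whichever differs from the outgroup's state, so for II, III the derived state is '0', and for the remaining characters it is '1'.
Only C, D, S, and W show the derived state '1' for I, supporting them as a clade.
II (derived state '0') is shared by D and S — a synapomorphy uniting that clade.
III (derived state '0') is shared by D, S, and W — a synapomorphy uniting that clade.
IV (derived state '1') is unique to C (autapomorphy; uninformative for grouping).
Most parsimonious ingroup topology: ((((D,S),W),C),M).
The clade {D, S} is supported by II: its derived state '0' occurs in exactly those taxa and in no other taxon (including the outgroup).

II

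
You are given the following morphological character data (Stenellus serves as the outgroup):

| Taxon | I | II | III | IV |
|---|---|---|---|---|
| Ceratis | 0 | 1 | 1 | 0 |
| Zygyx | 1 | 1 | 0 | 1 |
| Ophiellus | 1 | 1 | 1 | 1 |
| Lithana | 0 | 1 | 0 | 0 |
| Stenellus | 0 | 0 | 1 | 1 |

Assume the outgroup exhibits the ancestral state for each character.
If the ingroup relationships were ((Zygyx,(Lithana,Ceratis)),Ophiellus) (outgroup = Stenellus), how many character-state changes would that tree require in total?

Map each character onto ((Zygyx,(Lithana,Ceratis)),Ophiellus) (rooted by Stenellus) and count the minimum state changes it requires (Fitch parsimony):
I: 2; II: 1; III: 2; IV: 1.
Total tree length = 6.

6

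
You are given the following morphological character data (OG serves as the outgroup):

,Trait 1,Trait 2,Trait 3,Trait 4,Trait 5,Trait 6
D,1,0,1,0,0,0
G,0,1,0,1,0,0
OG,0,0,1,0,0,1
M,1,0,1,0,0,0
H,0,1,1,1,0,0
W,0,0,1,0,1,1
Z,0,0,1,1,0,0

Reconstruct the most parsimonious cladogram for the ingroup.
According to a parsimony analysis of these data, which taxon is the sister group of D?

M

Character polarity is set by the outgroup: the derived state is whichever differs from the outgroup's state, so for Trait 3, Trait 6 the derived state is '0', and for the remaining characters it is '1'.
Trait 1 (derived state '1') is shared by D and M — a synapomorphy uniting that clade.
Trait 2 (derived state '1') is shared by G and H — a synapomorphy uniting that clade.
Trait 3: derived state '0' in G only — an autapomorphy, so it tells us nothing about relationships among taxa.
Trait 4 (derived state '1') is shared by G, H, and Z — a synapomorphy uniting that clade.
Trait 5: derived state '1' in W only — an autapomorphy, so it tells us nothing about relationships among taxa.
Trait 6 (derived state '0') is shared by D, G, H, M, and Z — a synapomorphy uniting that clade.
Most parsimonious ingroup topology: (W,((Z,(G,H)),(D,M))).
D and M form a cherry on this tree, so they are sister taxa.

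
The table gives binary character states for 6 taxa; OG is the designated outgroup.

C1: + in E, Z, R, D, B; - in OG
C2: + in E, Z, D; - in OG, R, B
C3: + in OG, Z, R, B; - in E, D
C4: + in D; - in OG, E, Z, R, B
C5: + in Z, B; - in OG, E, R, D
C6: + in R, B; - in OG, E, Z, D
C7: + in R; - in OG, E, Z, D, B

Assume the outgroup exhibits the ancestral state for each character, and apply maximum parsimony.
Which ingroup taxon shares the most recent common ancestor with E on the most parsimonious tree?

Character polarity is set by the outgroup: the derived state is whichever differs from the outgroup's state, so for C3 the derived state is '-', and for the remaining characters it is '+'.
All ingroup taxa share the derived state '+' for C1; it defines the ingroup but does not resolve relationships within it.
C2 (derived state '+') is shared by D, E, and Z — a synapomorphy uniting that clade.
C3: derived state '-' in D and E only — synapomorphy for {D, E}.
C4 (derived state '+') is unique to D (autapomorphy; uninformative for grouping).
C5 groups B and Z, which is incompatible with the clades supported by the remaining characters; treating it as convergent (homoplasy) costs fewer steps than any alternative tree.
C6: derived state '+' in B and R only — synapomorphy for {B, R}.
C7 (derived state '+') is unique to R (autapomorphy; uninformative for grouping).
Most parsimonious ingroup topology: ((B,R),((E,D),Z)).
E and D form a cherry on this tree, so they are sister taxa.

D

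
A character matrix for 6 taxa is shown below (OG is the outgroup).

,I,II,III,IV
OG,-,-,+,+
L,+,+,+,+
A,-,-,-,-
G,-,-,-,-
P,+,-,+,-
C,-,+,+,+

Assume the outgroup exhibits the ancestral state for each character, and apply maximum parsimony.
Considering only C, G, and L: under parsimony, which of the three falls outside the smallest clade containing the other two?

G

Character polarity is set by the outgroup: the derived state is whichever differs from the outgroup's state, so for III, IV the derived state is '-', and for the remaining characters it is '+'.
I (state '+') occurs in L and P but conflicts with the nesting implied by the other characters — most parsimoniously interpreted as homoplasy.
II (derived state '+') is shared by C and L — a synapomorphy uniting that clade.
Only A and G show the derived state '-' for III, supporting them as a clade.
IV: derived state '-' in A, G, and P only — synapomorphy for {A, G, P}.
Most parsimonious ingroup topology: ((L,C),((A,G),P)).
C and L share a more recent common ancestor with each other than either does with G, so G is the least closely related of the three.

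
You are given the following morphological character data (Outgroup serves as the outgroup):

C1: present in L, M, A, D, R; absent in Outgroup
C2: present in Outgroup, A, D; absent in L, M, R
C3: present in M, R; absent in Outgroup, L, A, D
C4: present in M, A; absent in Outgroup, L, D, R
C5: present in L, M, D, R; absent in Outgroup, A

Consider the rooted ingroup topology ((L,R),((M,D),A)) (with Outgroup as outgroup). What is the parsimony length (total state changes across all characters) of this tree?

9

Map each character onto ((L,R),((M,D),A)) (rooted by Outgroup) and count the minimum state changes it requires (Fitch parsimony):
C1: 1; C2: 2; C3: 2; C4: 2; C5: 2.
Total tree length = 9.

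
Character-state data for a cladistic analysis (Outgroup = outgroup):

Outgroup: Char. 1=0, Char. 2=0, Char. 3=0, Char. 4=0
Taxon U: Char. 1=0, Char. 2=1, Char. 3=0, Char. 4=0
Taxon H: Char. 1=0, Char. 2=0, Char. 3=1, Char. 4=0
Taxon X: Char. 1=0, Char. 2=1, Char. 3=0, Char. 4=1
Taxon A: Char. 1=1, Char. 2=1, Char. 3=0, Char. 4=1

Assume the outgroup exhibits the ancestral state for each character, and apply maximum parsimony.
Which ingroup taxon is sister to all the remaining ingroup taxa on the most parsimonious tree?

Taxon H

The outgroup has state '0' for every character, so '1' is the derived state throughout.
Char. 1: derived state '1' in Taxon A only — an autapomorphy, so it tells us nothing about relationships among taxa.
Char. 2: derived state '1' in Taxon A, Taxon U, and Taxon X only — synapomorphy for {Taxon A, Taxon U, Taxon X}.
Char. 3: derived state '1' in Taxon H only — an autapomorphy, so it tells us nothing about relationships among taxa.
Char. 4 (derived state '1') is shared by Taxon A and Taxon X — a synapomorphy uniting that clade.
Most parsimonious ingroup topology: ((Taxon U,(Taxon X,Taxon A)),Taxon H).
Taxon H is sister to the clade containing all other ingroup taxa, so it is the earliest-diverging (most basal) ingroup lineage.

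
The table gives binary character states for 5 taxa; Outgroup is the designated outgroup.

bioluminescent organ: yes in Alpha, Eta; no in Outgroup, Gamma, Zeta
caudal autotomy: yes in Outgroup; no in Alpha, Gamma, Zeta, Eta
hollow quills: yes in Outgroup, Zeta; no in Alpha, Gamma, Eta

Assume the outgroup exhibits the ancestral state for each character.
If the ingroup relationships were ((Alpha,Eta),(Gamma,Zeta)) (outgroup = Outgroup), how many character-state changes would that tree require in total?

4

Map each character onto ((Alpha,Eta),(Gamma,Zeta)) (rooted by Outgroup) and count the minimum state changes it requires (Fitch parsimony):
bioluminescent organ: 1; caudal autotomy: 1; hollow quills: 2.
Total tree length = 4.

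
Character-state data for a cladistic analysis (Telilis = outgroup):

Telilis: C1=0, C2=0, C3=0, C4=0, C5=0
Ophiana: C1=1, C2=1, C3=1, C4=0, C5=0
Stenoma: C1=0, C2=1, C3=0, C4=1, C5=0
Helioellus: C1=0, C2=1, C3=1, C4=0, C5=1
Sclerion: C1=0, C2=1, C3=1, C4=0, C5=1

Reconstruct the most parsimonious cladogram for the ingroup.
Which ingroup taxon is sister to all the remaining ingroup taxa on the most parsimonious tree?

The outgroup has state '0' for every character, so '1' is the derived state throughout.
C1: derived state '1' in Ophiana only — an autapomorphy, so it tells us nothing about relationships among taxa.
All ingroup taxa share the derived state '1' for C2; it defines the ingroup but does not resolve relationships within it.
C3 (derived state '1') is shared by Helioellus, Ophiana, and Sclerion — a synapomorphy uniting that clade.
C4 (derived state '1') is unique to Stenoma (autapomorphy; uninformative for grouping).
C5 (derived state '1') is shared by Helioellus and Sclerion — a synapomorphy uniting that clade.
Most parsimonious ingroup topology: ((Ophiana,(Helioellus,Sclerion)),Stenoma).
Stenoma is sister to the clade containing all other ingroup taxa, so it is the earliest-diverging (most basal) ingroup lineage.

Stenoma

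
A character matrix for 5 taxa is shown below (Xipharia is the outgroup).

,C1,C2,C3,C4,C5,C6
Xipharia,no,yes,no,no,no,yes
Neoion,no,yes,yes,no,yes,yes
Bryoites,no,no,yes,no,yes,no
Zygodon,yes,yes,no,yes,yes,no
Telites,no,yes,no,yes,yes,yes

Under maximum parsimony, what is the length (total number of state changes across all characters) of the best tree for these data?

Character polarity is set by the outgroup: the derived state is whichever differs from the outgroup's state, so for C2, C6 the derived state is 'no', and for the remaining characters it is 'yes'.
C1: derived state 'yes' in Zygodon only — an autapomorphy, so it tells us nothing about relationships among taxa.
C2 (derived state 'no') is unique to Bryoites (autapomorphy; uninformative for grouping).
Only Bryoites and Neoion show the derived state 'yes' for C3, supporting them as a clade.
C4: derived state 'yes' in Telites and Zygodon only — synapomorphy for {Telites, Zygodon}.
All ingroup taxa share the derived state 'yes' for C5; it defines the ingroup but does not resolve relationships within it.
C6 groups Bryoites and Zygodon, which is incompatible with the clades supported by the remaining characters; treating it as convergent (homoplasy) costs fewer steps than any alternative tree.
Most parsimonious ingroup topology: ((Neoion,Bryoites),(Zygodon,Telites)).
Changes per character on this tree: C1: 1; C2: 1; C3: 1; C4: 1; C5: 1; C6: 2.
Total = 7.

7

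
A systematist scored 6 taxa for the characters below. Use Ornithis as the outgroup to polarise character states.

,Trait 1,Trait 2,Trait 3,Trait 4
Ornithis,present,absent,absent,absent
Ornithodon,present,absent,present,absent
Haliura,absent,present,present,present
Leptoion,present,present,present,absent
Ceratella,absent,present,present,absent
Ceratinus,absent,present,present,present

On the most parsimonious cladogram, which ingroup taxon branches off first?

Ornithodon

Character polarity is set by the outgroup: the derived state is whichever differs from the outgroup's state, so for Trait 1 the derived state is 'absent', and for the remaining characters it is 'present'.
Only Ceratella, Ceratinus, and Haliura show the derived state 'absent' for Trait 1, supporting them as a clade.
Only Ceratella, Ceratinus, Haliura, and Leptoion show the derived state 'present' for Trait 2, supporting them as a clade.
All ingroup taxa share the derived state 'present' for Trait 3; it defines the ingroup but does not resolve relationships within it.
Only Ceratinus and Haliura show the derived state 'present' for Trait 4, supporting them as a clade.
Most parsimonious ingroup topology: (Ornithodon,(((Haliura,Ceratinus),Ceratella),Leptoion)).
Ornithodon is sister to the clade containing all other ingroup taxa, so it is the earliest-diverging (most basal) ingroup lineage.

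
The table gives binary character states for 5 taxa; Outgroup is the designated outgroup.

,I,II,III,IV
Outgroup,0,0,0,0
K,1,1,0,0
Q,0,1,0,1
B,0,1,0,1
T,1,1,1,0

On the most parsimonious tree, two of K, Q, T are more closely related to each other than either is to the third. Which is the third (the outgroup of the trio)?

The outgroup has state '0' for every character, so '1' is the derived state throughout.
Only K and T show the derived state '1' for I, supporting them as a clade.
All ingroup taxa share the derived state '1' for II; it defines the ingroup but does not resolve relationships within it.
III (derived state '1') is unique to T (autapomorphy; uninformative for grouping).
IV (derived state '1') is shared by B and Q — a synapomorphy uniting that clade.
Most parsimonious ingroup topology: ((K,T),(Q,B)).
T and K share a more recent common ancestor with each other than either does with Q, so Q is the least closely related of the three.

Q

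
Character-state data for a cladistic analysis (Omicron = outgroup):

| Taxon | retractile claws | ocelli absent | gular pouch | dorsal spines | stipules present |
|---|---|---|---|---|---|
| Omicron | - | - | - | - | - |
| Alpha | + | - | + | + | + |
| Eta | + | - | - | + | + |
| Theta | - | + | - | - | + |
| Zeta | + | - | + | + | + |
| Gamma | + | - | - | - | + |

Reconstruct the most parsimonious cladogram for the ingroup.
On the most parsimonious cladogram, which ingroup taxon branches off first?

The outgroup has state '-' for every character, so '+' is the derived state throughout.
retractile claws: derived state '+' in Alpha, Eta, Gamma, and Zeta only — synapomorphy for {Alpha, Eta, Gamma, Zeta}.
ocelli absent: derived state '+' in Theta only — an autapomorphy, so it tells us nothing about relationships among taxa.
gular pouch (derived state '+') is shared by Alpha and Zeta — a synapomorphy uniting that clade.
dorsal spines (derived state '+') is shared by Alpha, Eta, and Zeta — a synapomorphy uniting that clade.
All ingroup taxa share the derived state '+' for stipules present; it defines the ingroup but does not resolve relationships within it.
Most parsimonious ingroup topology: ((((Alpha,Zeta),Eta),Gamma),Theta).
Theta is sister to the clade containing all other ingroup taxa, so it is the earliest-diverging (most basal) ingroup lineage.

Theta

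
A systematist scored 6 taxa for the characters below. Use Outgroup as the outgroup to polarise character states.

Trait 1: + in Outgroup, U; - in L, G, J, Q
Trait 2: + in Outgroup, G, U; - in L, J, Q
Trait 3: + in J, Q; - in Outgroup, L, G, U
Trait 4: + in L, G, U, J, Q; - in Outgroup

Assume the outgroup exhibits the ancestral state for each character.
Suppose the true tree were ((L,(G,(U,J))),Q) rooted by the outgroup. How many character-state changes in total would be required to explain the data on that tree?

8

Map each character onto ((L,(G,(U,J))),Q) (rooted by Outgroup) and count the minimum state changes it requires (Fitch parsimony):
Trait 1: 2; Trait 2: 3; Trait 3: 2; Trait 4: 1.
Total tree length = 8.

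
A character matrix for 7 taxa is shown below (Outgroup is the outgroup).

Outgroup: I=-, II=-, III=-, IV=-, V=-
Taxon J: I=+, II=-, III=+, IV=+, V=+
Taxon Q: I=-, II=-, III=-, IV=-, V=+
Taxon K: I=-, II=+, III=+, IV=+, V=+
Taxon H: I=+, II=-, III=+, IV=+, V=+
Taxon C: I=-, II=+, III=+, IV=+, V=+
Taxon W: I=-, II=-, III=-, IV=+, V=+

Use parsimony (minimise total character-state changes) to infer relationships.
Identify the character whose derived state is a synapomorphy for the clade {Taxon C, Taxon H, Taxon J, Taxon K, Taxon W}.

The outgroup has state '-' for every character, so '+' is the derived state throughout.
I: derived state '+' in Taxon H and Taxon J only — synapomorphy for {Taxon H, Taxon J}.
Only Taxon C and Taxon K show the derived state '+' for II, supporting them as a clade.
III: derived state '+' in Taxon C, Taxon H, Taxon J, and Taxon K only — synapomorphy for {Taxon C, Taxon H, Taxon J, Taxon K}.
IV (derived state '+') is shared by Taxon C, Taxon H, Taxon J, Taxon K, and Taxon W — a synapomorphy uniting that clade.
V (derived state '+') is shared by all ingroup taxa — unites the whole ingroup.
Most parsimonious ingroup topology: ((((Taxon J,Taxon H),(Taxon K,Taxon C)),Taxon W),Taxon Q).
The clade {Taxon C, Taxon H, Taxon J, Taxon K, Taxon W} is supported by IV: its derived state '+' occurs in exactly those taxa and in no other taxon (including the outgroup).

IV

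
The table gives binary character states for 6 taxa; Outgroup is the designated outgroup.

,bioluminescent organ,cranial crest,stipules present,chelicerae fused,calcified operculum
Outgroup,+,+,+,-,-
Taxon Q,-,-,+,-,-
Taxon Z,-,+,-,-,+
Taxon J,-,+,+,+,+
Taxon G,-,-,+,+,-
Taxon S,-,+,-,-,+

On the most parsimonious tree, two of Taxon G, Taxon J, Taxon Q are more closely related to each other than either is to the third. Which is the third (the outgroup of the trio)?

Character polarity is set by the outgroup: the derived state is whichever differs from the outgroup's state, so for bioluminescent organ, cranial crest, stipules present the derived state is '-', and for the remaining characters it is '+'.
All ingroup taxa share the derived state '-' for bioluminescent organ; it defines the ingroup but does not resolve relationships within it.
cranial crest (derived state '-') is shared by Taxon G and Taxon Q — a synapomorphy uniting that clade.
stipules present: derived state '-' in Taxon S and Taxon Z only — synapomorphy for {Taxon S, Taxon Z}.
chelicerae fused (state '+') occurs in Taxon G and Taxon J but conflicts with the nesting implied by the other characters — most parsimoniously interpreted as homoplasy.
calcified operculum (derived state '+') is shared by Taxon J, Taxon S, and Taxon Z — a synapomorphy uniting that clade.
Most parsimonious ingroup topology: ((Taxon Q,Taxon G),((Taxon Z,Taxon S),Taxon J)).
Taxon Q and Taxon G share a more recent common ancestor with each other than either does with Taxon J, so Taxon J is the least closely related of the three.

Taxon J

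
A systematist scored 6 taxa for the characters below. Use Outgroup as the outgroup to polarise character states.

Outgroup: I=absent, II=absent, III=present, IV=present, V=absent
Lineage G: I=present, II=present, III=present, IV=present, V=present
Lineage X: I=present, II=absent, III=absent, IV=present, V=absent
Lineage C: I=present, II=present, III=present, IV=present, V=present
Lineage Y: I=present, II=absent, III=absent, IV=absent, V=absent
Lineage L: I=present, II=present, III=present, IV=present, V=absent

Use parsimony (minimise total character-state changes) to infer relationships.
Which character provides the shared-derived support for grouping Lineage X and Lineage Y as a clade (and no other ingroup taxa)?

Character polarity is set by the outgroup: the derived state is whichever differs from the outgroup's state, so for III, IV the derived state is 'absent', and for the remaining characters it is 'present'.
I (derived state 'present') is shared by all ingroup taxa — unites the whole ingroup.
II (derived state 'present') is shared by Lineage C, Lineage G, and Lineage L — a synapomorphy uniting that clade.
III: derived state 'absent' in Lineage X and Lineage Y only — synapomorphy for {Lineage X, Lineage Y}.
IV: derived state 'absent' in Lineage Y only — an autapomorphy, so it tells us nothing about relationships among taxa.
Only Lineage C and Lineage G show the derived state 'present' for V, supporting them as a clade.
Most parsimonious ingroup topology: (((Lineage G,Lineage C),Lineage L),(Lineage X,Lineage Y)).
The clade {Lineage X, Lineage Y} is supported by III: its derived state 'absent' occurs in exactly those taxa and in no other taxon (including the outgroup).

III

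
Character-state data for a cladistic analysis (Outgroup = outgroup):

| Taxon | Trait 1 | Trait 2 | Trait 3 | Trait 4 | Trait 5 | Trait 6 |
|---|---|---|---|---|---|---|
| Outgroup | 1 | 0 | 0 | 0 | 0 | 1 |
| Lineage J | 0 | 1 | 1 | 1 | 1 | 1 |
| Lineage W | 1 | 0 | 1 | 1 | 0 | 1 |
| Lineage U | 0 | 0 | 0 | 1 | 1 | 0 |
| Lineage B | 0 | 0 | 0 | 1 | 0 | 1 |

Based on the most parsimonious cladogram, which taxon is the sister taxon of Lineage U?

Lineage J

Character polarity is set by the outgroup: the derived state is whichever differs from the outgroup's state, so for Trait 1, Trait 6 the derived state is '0', and for the remaining characters it is '1'.
Only Lineage B, Lineage J, and Lineage U show the derived state '0' for Trait 1, supporting them as a clade.
Trait 2: derived state '1' in Lineage J only — an autapomorphy, so it tells us nothing about relationships among taxa.
Trait 3 (state '1') occurs in Lineage J and Lineage W but conflicts with the nesting implied by the other characters — most parsimoniously interpreted as homoplasy.
All ingroup taxa share the derived state '1' for Trait 4; it defines the ingroup but does not resolve relationships within it.
Trait 5 (derived state '1') is shared by Lineage J and Lineage U — a synapomorphy uniting that clade.
Trait 6: derived state '0' in Lineage U only — an autapomorphy, so it tells us nothing about relationships among taxa.
Most parsimonious ingroup topology: (((Lineage J,Lineage U),Lineage B),Lineage W).
Lineage U and Lineage J form a cherry on this tree, so they are sister taxa.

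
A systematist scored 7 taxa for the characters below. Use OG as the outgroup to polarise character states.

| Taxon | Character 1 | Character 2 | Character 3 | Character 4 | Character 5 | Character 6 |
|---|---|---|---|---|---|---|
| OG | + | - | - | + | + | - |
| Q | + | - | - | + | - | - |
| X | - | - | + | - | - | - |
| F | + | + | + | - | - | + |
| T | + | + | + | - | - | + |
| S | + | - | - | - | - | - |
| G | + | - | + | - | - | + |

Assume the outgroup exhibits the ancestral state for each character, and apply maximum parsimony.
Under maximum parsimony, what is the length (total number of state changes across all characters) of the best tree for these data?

6

Character polarity is set by the outgroup: the derived state is whichever differs from the outgroup's state, so for Character 1, Character 4, Character 5 the derived state is '-', and for the remaining characters it is '+'.
Character 1 (derived state '-') is unique to X (autapomorphy; uninformative for grouping).
Character 2 (derived state '+') is shared by F and T — a synapomorphy uniting that clade.
Character 3 (derived state '+') is shared by F, G, T, and X — a synapomorphy uniting that clade.
Only F, G, S, T, and X show the derived state '-' for Character 4, supporting them as a clade.
Character 5 (derived state '-') is shared by all ingroup taxa — unites the whole ingroup.
Character 6: derived state '+' in F, G, and T only — synapomorphy for {F, G, T}.
Most parsimonious ingroup topology: (Q,((X,((F,T),G)),S)).
Changes per character on this tree: Character 1: 1; Character 2: 1; Character 3: 1; Character 4: 1; Character 5: 1; Character 6: 1.
Total = 6.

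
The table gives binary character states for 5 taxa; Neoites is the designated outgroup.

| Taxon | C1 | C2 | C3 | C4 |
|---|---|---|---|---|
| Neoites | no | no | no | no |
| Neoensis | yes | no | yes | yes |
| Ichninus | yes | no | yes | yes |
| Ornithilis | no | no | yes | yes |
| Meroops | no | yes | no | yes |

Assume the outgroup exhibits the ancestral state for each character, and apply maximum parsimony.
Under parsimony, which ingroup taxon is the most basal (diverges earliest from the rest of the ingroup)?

The outgroup has state 'no' for every character, so 'yes' is the derived state throughout.
C1: derived state 'yes' in Ichninus and Neoensis only — synapomorphy for {Ichninus, Neoensis}.
C2: derived state 'yes' in Meroops only — an autapomorphy, so it tells us nothing about relationships among taxa.
Only Ichninus, Neoensis, and Ornithilis show the derived state 'yes' for C3, supporting them as a clade.
All ingroup taxa share the derived state 'yes' for C4; it defines the ingroup but does not resolve relationships within it.
Most parsimonious ingroup topology: (((Neoensis,Ichninus),Ornithilis),Meroops).
Meroops is sister to the clade containing all other ingroup taxa, so it is the earliest-diverging (most basal) ingroup lineage.

Meroops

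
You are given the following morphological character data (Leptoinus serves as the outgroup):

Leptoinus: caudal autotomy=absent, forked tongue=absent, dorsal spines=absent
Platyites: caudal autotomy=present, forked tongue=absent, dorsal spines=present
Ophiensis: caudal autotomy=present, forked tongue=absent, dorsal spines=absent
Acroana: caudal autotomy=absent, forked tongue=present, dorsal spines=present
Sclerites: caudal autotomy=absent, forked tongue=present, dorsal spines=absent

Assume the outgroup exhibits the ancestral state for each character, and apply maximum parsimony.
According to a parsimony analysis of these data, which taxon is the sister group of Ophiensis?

Platyites

The outgroup has state 'absent' for every character, so 'present' is the derived state throughout.
caudal autotomy: derived state 'present' in Ophiensis and Platyites only — synapomorphy for {Ophiensis, Platyites}.
Only Acroana and Sclerites show the derived state 'present' for forked tongue, supporting them as a clade.
dorsal spines (state 'present') occurs in Acroana and Platyites but conflicts with the nesting implied by the other characters — most parsimoniously interpreted as homoplasy.
Most parsimonious ingroup topology: ((Platyites,Ophiensis),(Acroana,Sclerites)).
Ophiensis and Platyites form a cherry on this tree, so they are sister taxa.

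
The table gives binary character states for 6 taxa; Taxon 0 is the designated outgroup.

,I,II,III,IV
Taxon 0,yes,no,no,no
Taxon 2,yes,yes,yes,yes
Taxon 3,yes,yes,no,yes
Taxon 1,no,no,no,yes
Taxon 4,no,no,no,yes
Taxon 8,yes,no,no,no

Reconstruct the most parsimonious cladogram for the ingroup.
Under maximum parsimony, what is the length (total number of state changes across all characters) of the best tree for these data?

Character polarity is set by the outgroup: the derived state is whichever differs from the outgroup's state, so for I the derived state is 'no', and for the remaining characters it is 'yes'.
Only Taxon 1 and Taxon 4 show the derived state 'no' for I, supporting them as a clade.
Only Taxon 2 and Taxon 3 show the derived state 'yes' for II, supporting them as a clade.
III (derived state 'yes') is unique to Taxon 2 (autapomorphy; uninformative for grouping).
IV (derived state 'yes') is shared by Taxon 1, Taxon 2, Taxon 3, and Taxon 4 — a synapomorphy uniting that clade.
Most parsimonious ingroup topology: (((Taxon 2,Taxon 3),(Taxon 1,Taxon 4)),Taxon 8).
Changes per character on this tree: I: 1; II: 1; III: 1; IV: 1.
Total = 4.

4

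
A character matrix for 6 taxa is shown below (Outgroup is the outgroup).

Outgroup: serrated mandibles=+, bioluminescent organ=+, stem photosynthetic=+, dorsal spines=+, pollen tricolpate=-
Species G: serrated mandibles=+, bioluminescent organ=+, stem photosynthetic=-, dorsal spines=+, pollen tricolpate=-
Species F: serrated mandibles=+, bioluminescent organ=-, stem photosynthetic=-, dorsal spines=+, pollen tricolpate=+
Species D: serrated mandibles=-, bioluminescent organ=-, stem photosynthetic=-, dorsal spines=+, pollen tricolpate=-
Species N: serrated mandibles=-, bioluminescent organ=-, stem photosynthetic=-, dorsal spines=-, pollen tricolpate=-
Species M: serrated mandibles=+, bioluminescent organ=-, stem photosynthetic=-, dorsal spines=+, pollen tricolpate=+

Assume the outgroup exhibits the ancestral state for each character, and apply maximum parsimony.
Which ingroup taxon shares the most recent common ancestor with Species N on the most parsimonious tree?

Character polarity is set by the outgroup: the derived state is whichever differs from the outgroup's state, so for serrated mandibles, bioluminescent organ, stem photosynthetic, dorsal spines the derived state is '-', and for the remaining characters it is '+'.
Only Species D and Species N show the derived state '-' for serrated mandibles, supporting them as a clade.
bioluminescent organ: derived state '-' in Species D, Species F, Species M, and Species N only — synapomorphy for {Species D, Species F, Species M, Species N}.
stem photosynthetic (derived state '-') is shared by all ingroup taxa — unites the whole ingroup.
dorsal spines (derived state '-') is unique to Species N (autapomorphy; uninformative for grouping).
pollen tricolpate: derived state '+' in Species F and Species M only — synapomorphy for {Species F, Species M}.
Most parsimonious ingroup topology: (Species G,((Species F,Species M),(Species D,Species N))).
Species N and Species D form a cherry on this tree, so they are sister taxa.

Species D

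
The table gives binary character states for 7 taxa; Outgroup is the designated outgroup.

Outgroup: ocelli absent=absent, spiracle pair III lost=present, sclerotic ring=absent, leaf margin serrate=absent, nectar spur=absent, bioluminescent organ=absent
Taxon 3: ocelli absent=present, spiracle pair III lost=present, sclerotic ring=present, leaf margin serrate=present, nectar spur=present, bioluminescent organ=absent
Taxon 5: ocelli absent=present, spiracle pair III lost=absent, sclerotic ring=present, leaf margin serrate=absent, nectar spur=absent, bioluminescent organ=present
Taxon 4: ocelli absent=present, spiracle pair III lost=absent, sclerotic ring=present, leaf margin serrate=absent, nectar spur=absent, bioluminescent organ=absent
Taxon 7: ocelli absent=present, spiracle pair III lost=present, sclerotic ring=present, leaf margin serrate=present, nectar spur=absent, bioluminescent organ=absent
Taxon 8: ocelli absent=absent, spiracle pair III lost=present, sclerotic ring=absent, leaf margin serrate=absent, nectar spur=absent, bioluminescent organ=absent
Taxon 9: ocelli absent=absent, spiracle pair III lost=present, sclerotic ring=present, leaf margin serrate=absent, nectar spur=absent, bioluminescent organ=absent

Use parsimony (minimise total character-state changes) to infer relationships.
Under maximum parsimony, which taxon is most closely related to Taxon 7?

Character polarity is set by the outgroup: the derived state is whichever differs from the outgroup's state, so for spiracle pair III lost the derived state is 'absent', and for the remaining characters it is 'present'.
ocelli absent (derived state 'present') is shared by Taxon 3, Taxon 4, Taxon 5, and Taxon 7 — a synapomorphy uniting that clade.
spiracle pair III lost: derived state 'absent' in Taxon 4 and Taxon 5 only — synapomorphy for {Taxon 4, Taxon 5}.
sclerotic ring (derived state 'present') is shared by Taxon 3, Taxon 4, Taxon 5, Taxon 7, and Taxon 9 — a synapomorphy uniting that clade.
leaf margin serrate (derived state 'present') is shared by Taxon 3 and Taxon 7 — a synapomorphy uniting that clade.
nectar spur: derived state 'present' in Taxon 3 only — an autapomorphy, so it tells us nothing about relationships among taxa.
bioluminescent organ: derived state 'present' in Taxon 5 only — an autapomorphy, so it tells us nothing about relationships among taxa.
Most parsimonious ingroup topology: ((((Taxon 3,Taxon 7),(Taxon 5,Taxon 4)),Taxon 9),Taxon 8).
Taxon 7 and Taxon 3 form a cherry on this tree, so they are sister taxa.

Taxon 3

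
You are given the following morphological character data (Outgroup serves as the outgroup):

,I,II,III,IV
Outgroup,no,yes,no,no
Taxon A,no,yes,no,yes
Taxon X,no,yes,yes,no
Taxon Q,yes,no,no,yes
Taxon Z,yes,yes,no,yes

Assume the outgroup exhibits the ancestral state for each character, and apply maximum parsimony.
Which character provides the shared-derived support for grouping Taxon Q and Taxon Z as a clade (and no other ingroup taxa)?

Character polarity is set by the outgroup: the derived state is whichever differs from the outgroup's state, so for II the derived state is 'no', and for the remaining characters it is 'yes'.
I: derived state 'yes' in Taxon Q and Taxon Z only — synapomorphy for {Taxon Q, Taxon Z}.
II: derived state 'no' in Taxon Q only — an autapomorphy, so it tells us nothing about relationships among taxa.
III: derived state 'yes' in Taxon X only — an autapomorphy, so it tells us nothing about relationships among taxa.
Only Taxon A, Taxon Q, and Taxon Z show the derived state 'yes' for IV, supporting them as a clade.
Most parsimonious ingroup topology: ((Taxon A,(Taxon Q,Taxon Z)),Taxon X).
The clade {Taxon Q, Taxon Z} is supported by I: its derived state 'yes' occurs in exactly those taxa and in no other taxon (including the outgroup).

I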